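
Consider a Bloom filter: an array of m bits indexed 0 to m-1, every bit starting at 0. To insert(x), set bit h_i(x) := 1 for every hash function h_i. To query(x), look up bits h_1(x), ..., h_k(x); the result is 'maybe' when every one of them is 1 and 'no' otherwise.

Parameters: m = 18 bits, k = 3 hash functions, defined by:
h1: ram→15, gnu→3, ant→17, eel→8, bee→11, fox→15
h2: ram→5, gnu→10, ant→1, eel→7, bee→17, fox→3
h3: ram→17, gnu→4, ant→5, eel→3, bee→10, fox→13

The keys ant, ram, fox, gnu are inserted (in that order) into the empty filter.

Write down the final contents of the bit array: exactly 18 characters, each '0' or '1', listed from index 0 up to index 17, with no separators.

Start: bits=000000000000000000
After insert 'ant': sets bits 1 5 17 -> bits=010001000000000001
After insert 'ram': sets bits 5 15 17 -> bits=010001000000000101
After insert 'fox': sets bits 3 13 15 -> bits=010101000000010101
After insert 'gnu': sets bits 3 4 10 -> bits=010111000010010101

Answer: 010111000010010101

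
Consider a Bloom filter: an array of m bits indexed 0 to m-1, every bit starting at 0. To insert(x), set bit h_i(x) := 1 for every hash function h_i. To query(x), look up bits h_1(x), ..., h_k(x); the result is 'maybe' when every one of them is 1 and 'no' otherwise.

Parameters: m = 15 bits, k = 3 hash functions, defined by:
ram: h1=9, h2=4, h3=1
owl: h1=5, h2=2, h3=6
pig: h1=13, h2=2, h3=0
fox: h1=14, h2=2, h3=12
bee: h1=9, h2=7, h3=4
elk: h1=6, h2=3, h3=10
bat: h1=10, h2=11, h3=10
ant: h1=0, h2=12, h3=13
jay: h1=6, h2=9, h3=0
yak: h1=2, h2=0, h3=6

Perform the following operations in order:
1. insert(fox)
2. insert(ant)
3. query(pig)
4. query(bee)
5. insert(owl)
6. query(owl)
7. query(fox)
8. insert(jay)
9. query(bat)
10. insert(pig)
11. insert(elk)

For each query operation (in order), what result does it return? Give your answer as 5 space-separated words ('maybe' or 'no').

Start: bits=000000000000000
Op 1: insert fox -> sets bits 2 12 14 -> bits=001000000000101
Op 2: insert ant -> sets bits 0 12 13 -> bits=101000000000111
Op 3: query pig -> checks bit0=1, bit2=1, bit13=1 (all 1) -> maybe
Op 4: query bee -> checks bit4=0, bit7=0, bit9=0 (has a 0) -> no
Op 5: insert owl -> sets bits 2 5 6 -> bits=101001100000111
Op 6: query owl -> checks bit2=1, bit5=1, bit6=1 (all 1) -> maybe
Op 7: query fox -> checks bit2=1, bit12=1, bit14=1 (all 1) -> maybe
Op 8: insert jay -> sets bits 0 6 9 -> bits=101001100100111
Op 9: query bat -> checks bit10=0, bit11=0 (has a 0) -> no
Op 10: insert pig -> sets bits 0 2 13 -> bits=101001100100111
Op 11: insert elk -> sets bits 3 6 10 -> bits=101101100110111
Query results in order: maybe no maybe maybe no

Answer: maybe no maybe maybe no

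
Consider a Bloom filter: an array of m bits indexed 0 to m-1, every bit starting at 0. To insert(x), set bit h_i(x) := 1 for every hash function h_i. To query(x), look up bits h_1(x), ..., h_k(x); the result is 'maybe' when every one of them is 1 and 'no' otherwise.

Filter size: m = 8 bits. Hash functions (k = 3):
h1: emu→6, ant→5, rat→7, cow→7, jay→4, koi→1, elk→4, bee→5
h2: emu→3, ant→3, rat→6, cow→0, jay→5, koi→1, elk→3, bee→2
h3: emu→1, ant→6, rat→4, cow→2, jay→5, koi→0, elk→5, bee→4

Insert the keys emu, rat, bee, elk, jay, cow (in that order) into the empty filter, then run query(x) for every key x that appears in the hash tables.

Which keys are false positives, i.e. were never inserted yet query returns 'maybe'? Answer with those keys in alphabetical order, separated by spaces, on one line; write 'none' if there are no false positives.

Start: bits=00000000
After insert 'emu': sets bits 1 3 6 -> bits=01010010
After insert 'rat': sets bits 4 6 7 -> bits=01011011
After insert 'bee': sets bits 2 4 5 -> bits=01111111
After insert 'elk': sets bits 3 4 5 -> bits=01111111
After insert 'jay': sets bits 4 5 -> bits=01111111
After insert 'cow': sets bits 0 2 7 -> bits=11111111
Not inserted: ant koi — query each against bits=11111111:
query ant: checks bit3=1, bit5=1, bit6=1 (all 1) -> maybe => FALSE POSITIVE
query koi: checks bit0=1, bit1=1 (all 1) -> maybe => FALSE POSITIVE
False positives (alphabetical): ant koi

Answer: ant koi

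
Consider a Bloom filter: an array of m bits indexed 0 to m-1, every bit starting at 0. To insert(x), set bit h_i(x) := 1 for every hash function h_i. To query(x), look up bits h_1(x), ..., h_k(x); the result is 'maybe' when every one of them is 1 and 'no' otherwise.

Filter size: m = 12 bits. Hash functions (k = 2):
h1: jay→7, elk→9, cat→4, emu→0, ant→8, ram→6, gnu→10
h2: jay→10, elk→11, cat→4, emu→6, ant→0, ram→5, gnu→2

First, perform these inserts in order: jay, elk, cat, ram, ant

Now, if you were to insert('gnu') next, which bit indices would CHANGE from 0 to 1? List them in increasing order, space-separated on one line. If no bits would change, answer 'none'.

Start: bits=000000000000
After insert 'jay': sets bits 7 10 -> bits=000000010010
After insert 'elk': sets bits 9 11 -> bits=000000010111
After insert 'cat': sets bits 4 -> bits=000010010111
After insert 'ram': sets bits 5 6 -> bits=000011110111
After insert 'ant': sets bits 0 8 -> bits=100011111111
insert 'gnu' would touch bits 2 10; currently bit2=0, bit10=1
Bits that are 0 among those (would change 0->1): 2

Answer: 2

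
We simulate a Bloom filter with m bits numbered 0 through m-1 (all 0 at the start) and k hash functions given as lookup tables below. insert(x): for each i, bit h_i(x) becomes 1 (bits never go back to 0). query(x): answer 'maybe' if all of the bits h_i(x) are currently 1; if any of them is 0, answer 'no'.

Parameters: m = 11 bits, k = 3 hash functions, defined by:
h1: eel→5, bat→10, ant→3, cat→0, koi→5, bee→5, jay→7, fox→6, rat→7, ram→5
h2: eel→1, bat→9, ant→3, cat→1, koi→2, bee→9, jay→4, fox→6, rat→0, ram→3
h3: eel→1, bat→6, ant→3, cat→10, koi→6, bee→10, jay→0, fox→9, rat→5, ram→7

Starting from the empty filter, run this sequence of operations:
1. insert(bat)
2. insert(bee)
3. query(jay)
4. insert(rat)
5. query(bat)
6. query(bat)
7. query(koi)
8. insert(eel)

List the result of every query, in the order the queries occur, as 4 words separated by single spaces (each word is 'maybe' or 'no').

Answer: no maybe maybe no

Derivation:
Start: bits=00000000000
Op 1: insert bat -> sets bits 6 9 10 -> bits=00000010011
Op 2: insert bee -> sets bits 5 9 10 -> bits=00000110011
Op 3: query jay -> checks bit0=0, bit4=0, bit7=0 (has a 0) -> no
Op 4: insert rat -> sets bits 0 5 7 -> bits=10000111011
Op 5: query bat -> checks bit6=1, bit9=1, bit10=1 (all 1) -> maybe
Op 6: query bat -> checks bit6=1, bit9=1, bit10=1 (all 1) -> maybe
Op 7: query koi -> checks bit2=0, bit5=1, bit6=1 (has a 0) -> no
Op 8: insert eel -> sets bits 1 5 -> bits=11000111011
Query results in order: no maybe maybe no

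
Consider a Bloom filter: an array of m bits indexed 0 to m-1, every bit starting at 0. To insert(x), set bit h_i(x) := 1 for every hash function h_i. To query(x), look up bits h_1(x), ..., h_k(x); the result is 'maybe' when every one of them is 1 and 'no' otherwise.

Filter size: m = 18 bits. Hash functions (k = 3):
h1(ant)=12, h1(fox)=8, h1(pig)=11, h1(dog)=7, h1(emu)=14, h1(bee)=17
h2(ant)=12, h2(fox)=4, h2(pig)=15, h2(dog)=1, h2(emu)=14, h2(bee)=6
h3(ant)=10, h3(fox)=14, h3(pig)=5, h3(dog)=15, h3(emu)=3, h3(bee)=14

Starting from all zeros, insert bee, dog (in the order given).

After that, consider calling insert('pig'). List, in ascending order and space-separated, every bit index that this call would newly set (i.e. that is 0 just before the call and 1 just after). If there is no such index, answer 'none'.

Start: bits=000000000000000000
After insert 'bee': sets bits 6 14 17 -> bits=000000100000001001
After insert 'dog': sets bits 1 7 15 -> bits=010000110000001101
insert 'pig' would touch bits 5 11 15; currently bit5=0, bit11=0, bit15=1
Bits that are 0 among those (would change 0->1): 5 11

Answer: 5 11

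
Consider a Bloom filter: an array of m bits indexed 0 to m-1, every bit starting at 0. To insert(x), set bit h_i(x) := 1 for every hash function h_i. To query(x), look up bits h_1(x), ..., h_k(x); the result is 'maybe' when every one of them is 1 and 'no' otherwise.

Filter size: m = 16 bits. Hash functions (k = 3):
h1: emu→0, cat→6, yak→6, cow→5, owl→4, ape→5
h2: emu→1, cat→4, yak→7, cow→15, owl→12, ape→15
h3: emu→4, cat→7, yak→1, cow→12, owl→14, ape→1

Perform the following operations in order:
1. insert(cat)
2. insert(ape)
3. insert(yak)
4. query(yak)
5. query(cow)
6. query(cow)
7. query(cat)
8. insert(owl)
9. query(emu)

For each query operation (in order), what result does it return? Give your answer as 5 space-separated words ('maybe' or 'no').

Answer: maybe no no maybe no

Derivation:
Start: bits=0000000000000000
Op 1: insert cat -> sets bits 4 6 7 -> bits=0000101100000000
Op 2: insert ape -> sets bits 1 5 15 -> bits=0100111100000001
Op 3: insert yak -> sets bits 1 6 7 -> bits=0100111100000001
Op 4: query yak -> checks bit1=1, bit6=1, bit7=1 (all 1) -> maybe
Op 5: query cow -> checks bit5=1, bit12=0, bit15=1 (has a 0) -> no
Op 6: query cow -> checks bit5=1, bit12=0, bit15=1 (has a 0) -> no
Op 7: query cat -> checks bit4=1, bit6=1, bit7=1 (all 1) -> maybe
Op 8: insert owl -> sets bits 4 12 14 -> bits=0100111100001011
Op 9: query emu -> checks bit0=0, bit1=1, bit4=1 (has a 0) -> no
Query results in order: maybe no no maybe no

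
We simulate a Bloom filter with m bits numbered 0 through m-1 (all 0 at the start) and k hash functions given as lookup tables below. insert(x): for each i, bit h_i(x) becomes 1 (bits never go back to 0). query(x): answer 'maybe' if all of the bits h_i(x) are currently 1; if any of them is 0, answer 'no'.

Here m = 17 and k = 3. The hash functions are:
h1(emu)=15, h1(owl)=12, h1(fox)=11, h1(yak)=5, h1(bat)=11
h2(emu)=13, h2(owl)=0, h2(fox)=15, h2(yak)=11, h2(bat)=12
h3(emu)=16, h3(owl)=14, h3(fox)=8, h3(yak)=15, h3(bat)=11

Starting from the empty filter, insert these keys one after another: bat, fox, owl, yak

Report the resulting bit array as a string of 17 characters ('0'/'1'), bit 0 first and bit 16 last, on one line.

Answer: 10000100100110110

Derivation:
Start: bits=00000000000000000
After insert 'bat': sets bits 11 12 -> bits=00000000000110000
After insert 'fox': sets bits 8 11 15 -> bits=00000000100110010
After insert 'owl': sets bits 0 12 14 -> bits=10000000100110110
After insert 'yak': sets bits 5 11 15 -> bits=10000100100110110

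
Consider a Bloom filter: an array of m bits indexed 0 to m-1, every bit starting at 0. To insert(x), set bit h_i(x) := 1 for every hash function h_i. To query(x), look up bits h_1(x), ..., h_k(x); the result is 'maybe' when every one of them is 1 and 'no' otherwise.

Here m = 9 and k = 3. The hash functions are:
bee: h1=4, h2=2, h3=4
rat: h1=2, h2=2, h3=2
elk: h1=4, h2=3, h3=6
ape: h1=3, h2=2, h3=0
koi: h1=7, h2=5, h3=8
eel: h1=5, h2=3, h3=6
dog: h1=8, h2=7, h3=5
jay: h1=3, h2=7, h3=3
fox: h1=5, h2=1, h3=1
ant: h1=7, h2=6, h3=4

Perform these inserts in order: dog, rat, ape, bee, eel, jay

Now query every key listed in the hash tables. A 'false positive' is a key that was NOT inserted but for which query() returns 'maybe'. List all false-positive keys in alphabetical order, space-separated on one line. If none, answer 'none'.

Answer: ant elk koi

Derivation:
Start: bits=000000000
After insert 'dog': sets bits 5 7 8 -> bits=000001011
After insert 'rat': sets bits 2 -> bits=001001011
After insert 'ape': sets bits 0 2 3 -> bits=101101011
After insert 'bee': sets bits 2 4 -> bits=101111011
After insert 'eel': sets bits 3 5 6 -> bits=101111111
After insert 'jay': sets bits 3 7 -> bits=101111111
Not inserted: ant elk fox koi — query each against bits=101111111:
query ant: checks bit4=1, bit6=1, bit7=1 (all 1) -> maybe => FALSE POSITIVE
query elk: checks bit3=1, bit4=1, bit6=1 (all 1) -> maybe => FALSE POSITIVE
query fox: checks bit1=0, bit5=1 (has a 0) -> no => not a false positive
query koi: checks bit5=1, bit7=1, bit8=1 (all 1) -> maybe => FALSE POSITIVE
False positives (alphabetical): ant elk koi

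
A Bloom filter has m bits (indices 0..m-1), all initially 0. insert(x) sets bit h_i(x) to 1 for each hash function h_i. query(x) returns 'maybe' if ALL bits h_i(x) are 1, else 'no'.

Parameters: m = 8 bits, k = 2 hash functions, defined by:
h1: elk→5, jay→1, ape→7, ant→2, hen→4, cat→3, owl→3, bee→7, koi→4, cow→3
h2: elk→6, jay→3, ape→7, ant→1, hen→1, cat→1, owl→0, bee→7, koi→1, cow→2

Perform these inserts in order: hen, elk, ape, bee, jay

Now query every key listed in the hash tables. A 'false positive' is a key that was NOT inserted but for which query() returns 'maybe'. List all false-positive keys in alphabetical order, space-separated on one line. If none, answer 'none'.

Answer: cat koi

Derivation:
Start: bits=00000000
After insert 'hen': sets bits 1 4 -> bits=01001000
After insert 'elk': sets bits 5 6 -> bits=01001110
After insert 'ape': sets bits 7 -> bits=01001111
After insert 'bee': sets bits 7 -> bits=01001111
After insert 'jay': sets bits 1 3 -> bits=01011111
Not inserted: ant cat cow koi owl — query each against bits=01011111:
query ant: checks bit1=1, bit2=0 (has a 0) -> no => not a false positive
query cat: checks bit1=1, bit3=1 (all 1) -> maybe => FALSE POSITIVE
query cow: checks bit2=0, bit3=1 (has a 0) -> no => not a false positive
query koi: checks bit1=1, bit4=1 (all 1) -> maybe => FALSE POSITIVE
query owl: checks bit0=0, bit3=1 (has a 0) -> no => not a false positive
False positives (alphabetical): cat koi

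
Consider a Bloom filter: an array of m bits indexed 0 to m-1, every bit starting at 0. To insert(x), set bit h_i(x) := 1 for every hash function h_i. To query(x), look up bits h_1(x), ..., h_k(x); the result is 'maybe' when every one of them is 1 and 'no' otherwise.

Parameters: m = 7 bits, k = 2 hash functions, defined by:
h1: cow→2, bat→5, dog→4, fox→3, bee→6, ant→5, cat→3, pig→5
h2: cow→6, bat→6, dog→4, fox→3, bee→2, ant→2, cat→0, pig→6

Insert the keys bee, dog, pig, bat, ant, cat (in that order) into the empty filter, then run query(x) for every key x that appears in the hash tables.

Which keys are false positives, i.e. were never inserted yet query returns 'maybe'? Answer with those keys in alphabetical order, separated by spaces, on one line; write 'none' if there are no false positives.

Answer: cow fox

Derivation:
Start: bits=0000000
After insert 'bee': sets bits 2 6 -> bits=0010001
After insert 'dog': sets bits 4 -> bits=0010101
After insert 'pig': sets bits 5 6 -> bits=0010111
After insert 'bat': sets bits 5 6 -> bits=0010111
After insert 'ant': sets bits 2 5 -> bits=0010111
After insert 'cat': sets bits 0 3 -> bits=1011111
Not inserted: cow fox — query each against bits=1011111:
query cow: checks bit2=1, bit6=1 (all 1) -> maybe => FALSE POSITIVE
query fox: checks bit3=1 (all 1) -> maybe => FALSE POSITIVE
False positives (alphabetical): cow fox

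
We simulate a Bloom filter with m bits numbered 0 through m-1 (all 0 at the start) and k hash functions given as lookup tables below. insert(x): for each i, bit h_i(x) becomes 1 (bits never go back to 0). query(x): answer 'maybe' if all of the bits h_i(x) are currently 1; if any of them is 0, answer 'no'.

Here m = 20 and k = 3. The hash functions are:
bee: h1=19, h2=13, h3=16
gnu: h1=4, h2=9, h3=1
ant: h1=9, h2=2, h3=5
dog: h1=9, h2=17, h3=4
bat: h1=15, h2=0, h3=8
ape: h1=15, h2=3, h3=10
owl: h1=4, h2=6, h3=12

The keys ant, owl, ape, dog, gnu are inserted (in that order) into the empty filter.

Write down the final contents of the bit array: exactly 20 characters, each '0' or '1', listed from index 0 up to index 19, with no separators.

Start: bits=00000000000000000000
After insert 'ant': sets bits 2 5 9 -> bits=00100100010000000000
After insert 'owl': sets bits 4 6 12 -> bits=00101110010010000000
After insert 'ape': sets bits 3 10 15 -> bits=00111110011010010000
After insert 'dog': sets bits 4 9 17 -> bits=00111110011010010100
After insert 'gnu': sets bits 1 4 9 -> bits=01111110011010010100

Answer: 01111110011010010100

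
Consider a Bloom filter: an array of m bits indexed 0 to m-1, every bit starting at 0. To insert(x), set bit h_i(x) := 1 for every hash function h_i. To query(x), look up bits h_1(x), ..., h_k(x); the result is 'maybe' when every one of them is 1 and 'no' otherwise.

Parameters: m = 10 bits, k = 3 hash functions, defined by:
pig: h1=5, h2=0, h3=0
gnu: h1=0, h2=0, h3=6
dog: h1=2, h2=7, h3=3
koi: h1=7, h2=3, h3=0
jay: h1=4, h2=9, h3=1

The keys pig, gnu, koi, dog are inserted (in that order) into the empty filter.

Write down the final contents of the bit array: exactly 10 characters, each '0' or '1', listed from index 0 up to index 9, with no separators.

Answer: 1011011100

Derivation:
Start: bits=0000000000
After insert 'pig': sets bits 0 5 -> bits=1000010000
After insert 'gnu': sets bits 0 6 -> bits=1000011000
After insert 'koi': sets bits 0 3 7 -> bits=1001011100
After insert 'dog': sets bits 2 3 7 -> bits=1011011100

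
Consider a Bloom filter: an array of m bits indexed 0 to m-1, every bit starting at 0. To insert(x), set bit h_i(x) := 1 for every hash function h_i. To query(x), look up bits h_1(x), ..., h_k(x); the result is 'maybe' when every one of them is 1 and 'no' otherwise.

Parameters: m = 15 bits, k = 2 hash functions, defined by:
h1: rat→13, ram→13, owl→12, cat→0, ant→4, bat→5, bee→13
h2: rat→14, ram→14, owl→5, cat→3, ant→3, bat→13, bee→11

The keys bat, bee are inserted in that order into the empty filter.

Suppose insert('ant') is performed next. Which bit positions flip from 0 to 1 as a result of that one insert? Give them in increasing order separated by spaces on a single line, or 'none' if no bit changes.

Answer: 3 4

Derivation:
Start: bits=000000000000000
After insert 'bat': sets bits 5 13 -> bits=000001000000010
After insert 'bee': sets bits 11 13 -> bits=000001000001010
insert 'ant' would touch bits 3 4; currently bit3=0, bit4=0
Bits that are 0 among those (would change 0->1): 3 4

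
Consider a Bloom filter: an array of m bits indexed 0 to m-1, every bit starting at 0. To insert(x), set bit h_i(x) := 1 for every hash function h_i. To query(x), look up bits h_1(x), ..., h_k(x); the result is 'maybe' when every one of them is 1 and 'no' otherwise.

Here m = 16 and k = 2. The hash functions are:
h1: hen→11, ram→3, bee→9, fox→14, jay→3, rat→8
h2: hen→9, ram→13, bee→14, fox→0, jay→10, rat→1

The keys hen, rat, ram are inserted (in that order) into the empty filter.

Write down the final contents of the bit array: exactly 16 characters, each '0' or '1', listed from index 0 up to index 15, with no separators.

Answer: 0101000011010100

Derivation:
Start: bits=0000000000000000
After insert 'hen': sets bits 9 11 -> bits=0000000001010000
After insert 'rat': sets bits 1 8 -> bits=0100000011010000
After insert 'ram': sets bits 3 13 -> bits=0101000011010100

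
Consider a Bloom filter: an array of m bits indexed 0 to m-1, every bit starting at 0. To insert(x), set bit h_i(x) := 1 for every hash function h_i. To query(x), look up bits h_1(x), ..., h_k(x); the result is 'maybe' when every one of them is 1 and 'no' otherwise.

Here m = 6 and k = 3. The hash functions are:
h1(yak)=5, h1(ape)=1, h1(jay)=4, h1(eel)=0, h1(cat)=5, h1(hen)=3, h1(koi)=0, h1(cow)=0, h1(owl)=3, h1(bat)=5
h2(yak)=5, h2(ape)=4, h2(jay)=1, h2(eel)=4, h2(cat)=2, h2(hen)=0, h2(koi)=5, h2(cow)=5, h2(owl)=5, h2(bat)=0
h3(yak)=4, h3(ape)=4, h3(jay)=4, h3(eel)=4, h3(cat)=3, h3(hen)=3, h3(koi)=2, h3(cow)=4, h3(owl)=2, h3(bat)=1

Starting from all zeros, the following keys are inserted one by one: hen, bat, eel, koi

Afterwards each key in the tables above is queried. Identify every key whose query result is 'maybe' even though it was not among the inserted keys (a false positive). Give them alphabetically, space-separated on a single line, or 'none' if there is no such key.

Start: bits=000000
After insert 'hen': sets bits 0 3 -> bits=100100
After insert 'bat': sets bits 0 1 5 -> bits=110101
After insert 'eel': sets bits 0 4 -> bits=110111
After insert 'koi': sets bits 0 2 5 -> bits=111111
Not inserted: ape cat cow jay owl yak — query each against bits=111111:
query ape: checks bit1=1, bit4=1 (all 1) -> maybe => FALSE POSITIVE
query cat: checks bit2=1, bit3=1, bit5=1 (all 1) -> maybe => FALSE POSITIVE
query cow: checks bit0=1, bit4=1, bit5=1 (all 1) -> maybe => FALSE POSITIVE
query jay: checks bit1=1, bit4=1 (all 1) -> maybe => FALSE POSITIVE
query owl: checks bit2=1, bit3=1, bit5=1 (all 1) -> maybe => FALSE POSITIVE
query yak: checks bit4=1, bit5=1 (all 1) -> maybe => FALSE POSITIVE
False positives (alphabetical): ape cat cow jay owl yak

Answer: ape cat cow jay owl yak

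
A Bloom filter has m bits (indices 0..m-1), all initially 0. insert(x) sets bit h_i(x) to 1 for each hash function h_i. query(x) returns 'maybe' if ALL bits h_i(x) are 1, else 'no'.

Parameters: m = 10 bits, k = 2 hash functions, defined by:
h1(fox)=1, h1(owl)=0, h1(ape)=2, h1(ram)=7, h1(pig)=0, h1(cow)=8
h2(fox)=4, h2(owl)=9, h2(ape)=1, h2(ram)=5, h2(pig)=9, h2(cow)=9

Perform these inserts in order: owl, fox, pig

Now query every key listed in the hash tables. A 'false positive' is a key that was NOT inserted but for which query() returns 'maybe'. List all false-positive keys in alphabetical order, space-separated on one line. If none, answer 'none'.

Answer: none

Derivation:
Start: bits=0000000000
After insert 'owl': sets bits 0 9 -> bits=1000000001
After insert 'fox': sets bits 1 4 -> bits=1100100001
After insert 'pig': sets bits 0 9 -> bits=1100100001
Not inserted: ape cow ram — query each against bits=1100100001:
query ape: checks bit1=1, bit2=0 (has a 0) -> no => not a false positive
query cow: checks bit8=0, bit9=1 (has a 0) -> no => not a false positive
query ram: checks bit5=0, bit7=0 (has a 0) -> no => not a false positive
False positives (alphabetical): none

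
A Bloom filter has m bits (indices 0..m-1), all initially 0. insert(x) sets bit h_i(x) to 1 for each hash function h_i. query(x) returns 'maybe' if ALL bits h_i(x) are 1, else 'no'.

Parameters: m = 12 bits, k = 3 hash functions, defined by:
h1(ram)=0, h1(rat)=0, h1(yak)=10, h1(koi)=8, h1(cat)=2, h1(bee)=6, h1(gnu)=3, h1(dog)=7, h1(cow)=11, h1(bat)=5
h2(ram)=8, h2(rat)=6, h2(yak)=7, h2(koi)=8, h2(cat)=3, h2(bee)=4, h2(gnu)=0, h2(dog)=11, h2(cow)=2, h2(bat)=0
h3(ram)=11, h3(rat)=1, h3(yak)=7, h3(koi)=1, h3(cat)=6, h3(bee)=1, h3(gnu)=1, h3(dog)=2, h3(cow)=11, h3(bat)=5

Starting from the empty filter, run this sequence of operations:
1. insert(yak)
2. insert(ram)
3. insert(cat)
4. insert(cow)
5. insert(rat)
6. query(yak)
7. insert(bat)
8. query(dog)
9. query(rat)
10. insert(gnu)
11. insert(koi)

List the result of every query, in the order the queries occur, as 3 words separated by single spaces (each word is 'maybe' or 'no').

Start: bits=000000000000
Op 1: insert yak -> sets bits 7 10 -> bits=000000010010
Op 2: insert ram -> sets bits 0 8 11 -> bits=100000011011
Op 3: insert cat -> sets bits 2 3 6 -> bits=101100111011
Op 4: insert cow -> sets bits 2 11 -> bits=101100111011
Op 5: insert rat -> sets bits 0 1 6 -> bits=111100111011
Op 6: query yak -> checks bit7=1, bit10=1 (all 1) -> maybe
Op 7: insert bat -> sets bits 0 5 -> bits=111101111011
Op 8: query dog -> checks bit2=1, bit7=1, bit11=1 (all 1) -> maybe
Op 9: query rat -> checks bit0=1, bit1=1, bit6=1 (all 1) -> maybe
Op 10: insert gnu -> sets bits 0 1 3 -> bits=111101111011
Op 11: insert koi -> sets bits 1 8 -> bits=111101111011
Query results in order: maybe maybe maybe

Answer: maybe maybe maybe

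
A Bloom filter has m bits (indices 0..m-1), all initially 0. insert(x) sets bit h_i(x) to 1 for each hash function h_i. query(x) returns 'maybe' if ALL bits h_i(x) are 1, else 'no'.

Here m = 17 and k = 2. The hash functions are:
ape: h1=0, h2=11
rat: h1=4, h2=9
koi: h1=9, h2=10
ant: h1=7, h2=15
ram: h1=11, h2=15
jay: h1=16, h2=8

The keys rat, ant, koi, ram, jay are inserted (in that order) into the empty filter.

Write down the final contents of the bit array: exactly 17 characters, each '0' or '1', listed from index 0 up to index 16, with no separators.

Answer: 00001001111100011

Derivation:
Start: bits=00000000000000000
After insert 'rat': sets bits 4 9 -> bits=00001000010000000
After insert 'ant': sets bits 7 15 -> bits=00001001010000010
After insert 'koi': sets bits 9 10 -> bits=00001001011000010
After insert 'ram': sets bits 11 15 -> bits=00001001011100010
After insert 'jay': sets bits 8 16 -> bits=00001001111100011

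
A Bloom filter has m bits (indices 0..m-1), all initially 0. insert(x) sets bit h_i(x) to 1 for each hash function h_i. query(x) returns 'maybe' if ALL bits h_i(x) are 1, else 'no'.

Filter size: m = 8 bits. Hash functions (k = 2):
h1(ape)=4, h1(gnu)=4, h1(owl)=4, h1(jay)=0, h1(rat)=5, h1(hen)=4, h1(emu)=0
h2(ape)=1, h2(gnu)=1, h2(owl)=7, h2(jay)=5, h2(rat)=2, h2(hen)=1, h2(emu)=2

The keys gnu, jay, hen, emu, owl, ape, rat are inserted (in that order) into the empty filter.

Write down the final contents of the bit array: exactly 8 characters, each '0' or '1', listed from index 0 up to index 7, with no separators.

Answer: 11101101

Derivation:
Start: bits=00000000
After insert 'gnu': sets bits 1 4 -> bits=01001000
After insert 'jay': sets bits 0 5 -> bits=11001100
After insert 'hen': sets bits 1 4 -> bits=11001100
After insert 'emu': sets bits 0 2 -> bits=11101100
After insert 'owl': sets bits 4 7 -> bits=11101101
After insert 'ape': sets bits 1 4 -> bits=11101101
After insert 'rat': sets bits 2 5 -> bits=11101101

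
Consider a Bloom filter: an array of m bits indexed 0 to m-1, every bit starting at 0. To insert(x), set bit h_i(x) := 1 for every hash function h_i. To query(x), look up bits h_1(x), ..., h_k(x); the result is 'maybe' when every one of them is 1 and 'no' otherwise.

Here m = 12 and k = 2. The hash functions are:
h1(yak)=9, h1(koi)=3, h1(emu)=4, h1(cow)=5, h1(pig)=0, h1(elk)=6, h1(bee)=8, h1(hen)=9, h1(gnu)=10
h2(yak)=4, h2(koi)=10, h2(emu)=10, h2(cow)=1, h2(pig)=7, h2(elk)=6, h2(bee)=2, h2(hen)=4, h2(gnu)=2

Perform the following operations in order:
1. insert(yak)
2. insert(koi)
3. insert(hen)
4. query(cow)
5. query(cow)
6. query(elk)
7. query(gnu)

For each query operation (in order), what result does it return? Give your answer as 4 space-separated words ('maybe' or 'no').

Start: bits=000000000000
Op 1: insert yak -> sets bits 4 9 -> bits=000010000100
Op 2: insert koi -> sets bits 3 10 -> bits=000110000110
Op 3: insert hen -> sets bits 4 9 -> bits=000110000110
Op 4: query cow -> checks bit1=0, bit5=0 (has a 0) -> no
Op 5: query cow -> checks bit1=0, bit5=0 (has a 0) -> no
Op 6: query elk -> checks bit6=0 (has a 0) -> no
Op 7: query gnu -> checks bit2=0, bit10=1 (has a 0) -> no
Query results in order: no no no no

Answer: no no no no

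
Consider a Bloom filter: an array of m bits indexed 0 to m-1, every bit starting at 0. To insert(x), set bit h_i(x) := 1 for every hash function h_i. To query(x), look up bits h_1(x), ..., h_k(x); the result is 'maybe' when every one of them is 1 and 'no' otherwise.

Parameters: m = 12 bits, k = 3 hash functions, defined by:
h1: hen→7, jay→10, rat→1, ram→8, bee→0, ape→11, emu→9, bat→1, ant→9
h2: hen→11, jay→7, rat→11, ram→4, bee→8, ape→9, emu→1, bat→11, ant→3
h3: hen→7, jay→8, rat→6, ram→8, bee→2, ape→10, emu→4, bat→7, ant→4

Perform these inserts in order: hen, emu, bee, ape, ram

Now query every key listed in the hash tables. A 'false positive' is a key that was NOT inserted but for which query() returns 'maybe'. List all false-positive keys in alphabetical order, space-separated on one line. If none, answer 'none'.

Answer: bat jay

Derivation:
Start: bits=000000000000
After insert 'hen': sets bits 7 11 -> bits=000000010001
After insert 'emu': sets bits 1 4 9 -> bits=010010010101
After insert 'bee': sets bits 0 2 8 -> bits=111010011101
After insert 'ape': sets bits 9 10 11 -> bits=111010011111
After insert 'ram': sets bits 4 8 -> bits=111010011111
Not inserted: ant bat jay rat — query each against bits=111010011111:
query ant: checks bit3=0, bit4=1, bit9=1 (has a 0) -> no => not a false positive
query bat: checks bit1=1, bit7=1, bit11=1 (all 1) -> maybe => FALSE POSITIVE
query jay: checks bit7=1, bit8=1, bit10=1 (all 1) -> maybe => FALSE POSITIVE
query rat: checks bit1=1, bit6=0, bit11=1 (has a 0) -> no => not a false positive
False positives (alphabetical): bat jay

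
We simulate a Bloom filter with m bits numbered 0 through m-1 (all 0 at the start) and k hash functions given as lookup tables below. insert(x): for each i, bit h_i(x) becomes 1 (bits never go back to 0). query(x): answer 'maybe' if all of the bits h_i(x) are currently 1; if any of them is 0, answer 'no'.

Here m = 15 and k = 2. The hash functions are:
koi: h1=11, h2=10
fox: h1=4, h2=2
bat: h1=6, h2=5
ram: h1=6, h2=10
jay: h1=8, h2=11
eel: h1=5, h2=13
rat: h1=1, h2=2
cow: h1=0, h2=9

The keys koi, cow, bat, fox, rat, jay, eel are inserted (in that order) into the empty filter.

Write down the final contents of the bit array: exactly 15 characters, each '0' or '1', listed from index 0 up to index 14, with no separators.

Answer: 111011101111010

Derivation:
Start: bits=000000000000000
After insert 'koi': sets bits 10 11 -> bits=000000000011000
After insert 'cow': sets bits 0 9 -> bits=100000000111000
After insert 'bat': sets bits 5 6 -> bits=100001100111000
After insert 'fox': sets bits 2 4 -> bits=101011100111000
After insert 'rat': sets bits 1 2 -> bits=111011100111000
After insert 'jay': sets bits 8 11 -> bits=111011101111000
After insert 'eel': sets bits 5 13 -> bits=111011101111010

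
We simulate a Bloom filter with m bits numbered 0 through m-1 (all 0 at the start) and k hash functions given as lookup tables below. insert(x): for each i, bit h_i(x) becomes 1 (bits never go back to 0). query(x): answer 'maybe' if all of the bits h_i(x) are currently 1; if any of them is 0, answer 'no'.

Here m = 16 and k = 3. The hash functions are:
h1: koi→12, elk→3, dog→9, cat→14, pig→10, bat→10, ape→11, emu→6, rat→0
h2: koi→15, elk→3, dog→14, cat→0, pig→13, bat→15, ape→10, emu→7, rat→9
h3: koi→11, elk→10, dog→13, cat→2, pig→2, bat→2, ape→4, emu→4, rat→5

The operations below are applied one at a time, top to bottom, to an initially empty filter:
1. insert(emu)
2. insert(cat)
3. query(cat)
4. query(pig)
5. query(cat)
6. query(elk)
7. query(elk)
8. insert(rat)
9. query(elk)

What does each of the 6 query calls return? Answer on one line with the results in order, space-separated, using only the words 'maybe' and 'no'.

Answer: maybe no maybe no no no

Derivation:
Start: bits=0000000000000000
Op 1: insert emu -> sets bits 4 6 7 -> bits=0000101100000000
Op 2: insert cat -> sets bits 0 2 14 -> bits=1010101100000010
Op 3: query cat -> checks bit0=1, bit2=1, bit14=1 (all 1) -> maybe
Op 4: query pig -> checks bit2=1, bit10=0, bit13=0 (has a 0) -> no
Op 5: query cat -> checks bit0=1, bit2=1, bit14=1 (all 1) -> maybe
Op 6: query elk -> checks bit3=0, bit10=0 (has a 0) -> no
Op 7: query elk -> checks bit3=0, bit10=0 (has a 0) -> no
Op 8: insert rat -> sets bits 0 5 9 -> bits=1010111101000010
Op 9: query elk -> checks bit3=0, bit10=0 (has a 0) -> no
Query results in order: maybe no maybe no no no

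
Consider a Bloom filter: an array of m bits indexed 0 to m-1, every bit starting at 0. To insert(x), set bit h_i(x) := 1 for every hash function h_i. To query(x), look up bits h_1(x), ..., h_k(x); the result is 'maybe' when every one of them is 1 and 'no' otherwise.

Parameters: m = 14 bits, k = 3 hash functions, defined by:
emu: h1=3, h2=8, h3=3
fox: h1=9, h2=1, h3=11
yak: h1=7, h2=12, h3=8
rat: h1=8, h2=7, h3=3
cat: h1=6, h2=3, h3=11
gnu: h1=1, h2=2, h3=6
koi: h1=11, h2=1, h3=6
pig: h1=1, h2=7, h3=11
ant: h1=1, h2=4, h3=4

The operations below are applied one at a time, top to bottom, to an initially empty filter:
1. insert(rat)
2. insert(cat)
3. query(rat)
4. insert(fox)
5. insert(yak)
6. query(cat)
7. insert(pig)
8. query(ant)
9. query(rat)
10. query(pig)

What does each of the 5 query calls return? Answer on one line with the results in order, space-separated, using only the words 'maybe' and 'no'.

Answer: maybe maybe no maybe maybe

Derivation:
Start: bits=00000000000000
Op 1: insert rat -> sets bits 3 7 8 -> bits=00010001100000
Op 2: insert cat -> sets bits 3 6 11 -> bits=00010011100100
Op 3: query rat -> checks bit3=1, bit7=1, bit8=1 (all 1) -> maybe
Op 4: insert fox -> sets bits 1 9 11 -> bits=01010011110100
Op 5: insert yak -> sets bits 7 8 12 -> bits=01010011110110
Op 6: query cat -> checks bit3=1, bit6=1, bit11=1 (all 1) -> maybe
Op 7: insert pig -> sets bits 1 7 11 -> bits=01010011110110
Op 8: query ant -> checks bit1=1, bit4=0 (has a 0) -> no
Op 9: query rat -> checks bit3=1, bit7=1, bit8=1 (all 1) -> maybe
Op 10: query pig -> checks bit1=1, bit7=1, bit11=1 (all 1) -> maybe
Query results in order: maybe maybe no maybe maybe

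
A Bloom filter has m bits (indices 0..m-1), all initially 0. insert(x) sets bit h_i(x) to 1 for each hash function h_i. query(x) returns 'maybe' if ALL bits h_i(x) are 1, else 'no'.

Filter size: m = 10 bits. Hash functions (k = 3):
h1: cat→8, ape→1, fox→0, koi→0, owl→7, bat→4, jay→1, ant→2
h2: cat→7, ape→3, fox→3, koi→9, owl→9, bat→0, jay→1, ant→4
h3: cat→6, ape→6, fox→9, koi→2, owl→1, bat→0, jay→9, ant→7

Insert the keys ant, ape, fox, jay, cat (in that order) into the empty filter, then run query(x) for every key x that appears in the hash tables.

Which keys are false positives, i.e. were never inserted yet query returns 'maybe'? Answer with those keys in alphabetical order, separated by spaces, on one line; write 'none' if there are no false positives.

Answer: bat koi owl

Derivation:
Start: bits=0000000000
After insert 'ant': sets bits 2 4 7 -> bits=0010100100
After insert 'ape': sets bits 1 3 6 -> bits=0111101100
After insert 'fox': sets bits 0 3 9 -> bits=1111101101
After insert 'jay': sets bits 1 9 -> bits=1111101101
After insert 'cat': sets bits 6 7 8 -> bits=1111101111
Not inserted: bat koi owl — query each against bits=1111101111:
query bat: checks bit0=1, bit4=1 (all 1) -> maybe => FALSE POSITIVE
query koi: checks bit0=1, bit2=1, bit9=1 (all 1) -> maybe => FALSE POSITIVE
query owl: checks bit1=1, bit7=1, bit9=1 (all 1) -> maybe => FALSE POSITIVE
False positives (alphabetical): bat koi owl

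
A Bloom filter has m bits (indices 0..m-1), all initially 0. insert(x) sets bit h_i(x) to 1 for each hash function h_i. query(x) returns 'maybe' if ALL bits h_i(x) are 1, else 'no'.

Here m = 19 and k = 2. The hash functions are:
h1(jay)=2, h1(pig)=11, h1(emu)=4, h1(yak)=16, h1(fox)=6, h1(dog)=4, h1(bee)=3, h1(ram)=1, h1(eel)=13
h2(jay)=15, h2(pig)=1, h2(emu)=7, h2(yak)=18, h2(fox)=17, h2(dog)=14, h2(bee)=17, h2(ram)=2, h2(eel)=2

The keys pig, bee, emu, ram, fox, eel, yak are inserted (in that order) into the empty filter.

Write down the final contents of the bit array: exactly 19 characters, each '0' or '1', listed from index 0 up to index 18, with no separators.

Start: bits=0000000000000000000
After insert 'pig': sets bits 1 11 -> bits=0100000000010000000
After insert 'bee': sets bits 3 17 -> bits=0101000000010000010
After insert 'emu': sets bits 4 7 -> bits=0101100100010000010
After insert 'ram': sets bits 1 2 -> bits=0111100100010000010
After insert 'fox': sets bits 6 17 -> bits=0111101100010000010
After insert 'eel': sets bits 2 13 -> bits=0111101100010100010
After insert 'yak': sets bits 16 18 -> bits=0111101100010100111

Answer: 0111101100010100111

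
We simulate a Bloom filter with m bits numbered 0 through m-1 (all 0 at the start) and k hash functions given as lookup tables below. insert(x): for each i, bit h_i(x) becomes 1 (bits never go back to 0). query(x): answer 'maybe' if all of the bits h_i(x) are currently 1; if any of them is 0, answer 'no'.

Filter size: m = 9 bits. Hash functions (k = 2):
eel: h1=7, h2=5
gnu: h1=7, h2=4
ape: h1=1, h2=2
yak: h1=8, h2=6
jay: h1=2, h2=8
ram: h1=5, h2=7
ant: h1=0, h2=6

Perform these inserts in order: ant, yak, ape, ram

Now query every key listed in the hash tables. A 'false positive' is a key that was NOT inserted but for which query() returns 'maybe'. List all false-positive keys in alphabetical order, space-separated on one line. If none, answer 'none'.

Start: bits=000000000
After insert 'ant': sets bits 0 6 -> bits=100000100
After insert 'yak': sets bits 6 8 -> bits=100000101
After insert 'ape': sets bits 1 2 -> bits=111000101
After insert 'ram': sets bits 5 7 -> bits=111001111
Not inserted: eel gnu jay — query each against bits=111001111:
query eel: checks bit5=1, bit7=1 (all 1) -> maybe => FALSE POSITIVE
query gnu: checks bit4=0, bit7=1 (has a 0) -> no => not a false positive
query jay: checks bit2=1, bit8=1 (all 1) -> maybe => FALSE POSITIVE
False positives (alphabetical): eel jay

Answer: eel jay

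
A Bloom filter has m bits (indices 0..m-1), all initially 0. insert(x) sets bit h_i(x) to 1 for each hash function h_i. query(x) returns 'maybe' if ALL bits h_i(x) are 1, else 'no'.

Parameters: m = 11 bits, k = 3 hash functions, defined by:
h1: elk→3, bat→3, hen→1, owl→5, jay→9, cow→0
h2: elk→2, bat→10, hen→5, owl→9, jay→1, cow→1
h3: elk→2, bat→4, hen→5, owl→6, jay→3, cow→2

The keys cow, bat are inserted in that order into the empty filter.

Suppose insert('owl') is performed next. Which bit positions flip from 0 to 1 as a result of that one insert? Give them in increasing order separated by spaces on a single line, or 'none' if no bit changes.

Start: bits=00000000000
After insert 'cow': sets bits 0 1 2 -> bits=11100000000
After insert 'bat': sets bits 3 4 10 -> bits=11111000001
insert 'owl' would touch bits 5 6 9; currently bit5=0, bit6=0, bit9=0
Bits that are 0 among those (would change 0->1): 5 6 9

Answer: 5 6 9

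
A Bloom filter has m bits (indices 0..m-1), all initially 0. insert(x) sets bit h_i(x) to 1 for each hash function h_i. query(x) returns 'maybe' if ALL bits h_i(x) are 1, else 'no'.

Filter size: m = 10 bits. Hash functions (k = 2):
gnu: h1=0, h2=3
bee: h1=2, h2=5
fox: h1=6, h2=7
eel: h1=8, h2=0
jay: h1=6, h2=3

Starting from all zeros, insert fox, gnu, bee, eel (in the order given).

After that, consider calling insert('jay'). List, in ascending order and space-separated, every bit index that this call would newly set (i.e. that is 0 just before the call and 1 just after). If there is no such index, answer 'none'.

Answer: none

Derivation:
Start: bits=0000000000
After insert 'fox': sets bits 6 7 -> bits=0000001100
After insert 'gnu': sets bits 0 3 -> bits=1001001100
After insert 'bee': sets bits 2 5 -> bits=1011011100
After insert 'eel': sets bits 0 8 -> bits=1011011110
insert 'jay' would touch bits 3 6; currently bit3=1, bit6=1
Bits that are 0 among those (would change 0->1): none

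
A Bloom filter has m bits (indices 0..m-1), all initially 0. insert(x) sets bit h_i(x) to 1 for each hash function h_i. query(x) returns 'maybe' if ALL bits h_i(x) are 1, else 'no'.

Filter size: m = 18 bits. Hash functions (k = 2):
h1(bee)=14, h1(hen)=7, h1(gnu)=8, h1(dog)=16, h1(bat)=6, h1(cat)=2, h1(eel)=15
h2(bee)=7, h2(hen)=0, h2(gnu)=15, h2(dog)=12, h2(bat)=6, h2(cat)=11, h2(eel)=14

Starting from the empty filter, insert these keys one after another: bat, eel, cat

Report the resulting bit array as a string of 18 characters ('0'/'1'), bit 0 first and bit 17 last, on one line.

Start: bits=000000000000000000
After insert 'bat': sets bits 6 -> bits=000000100000000000
After insert 'eel': sets bits 14 15 -> bits=000000100000001100
After insert 'cat': sets bits 2 11 -> bits=001000100001001100

Answer: 001000100001001100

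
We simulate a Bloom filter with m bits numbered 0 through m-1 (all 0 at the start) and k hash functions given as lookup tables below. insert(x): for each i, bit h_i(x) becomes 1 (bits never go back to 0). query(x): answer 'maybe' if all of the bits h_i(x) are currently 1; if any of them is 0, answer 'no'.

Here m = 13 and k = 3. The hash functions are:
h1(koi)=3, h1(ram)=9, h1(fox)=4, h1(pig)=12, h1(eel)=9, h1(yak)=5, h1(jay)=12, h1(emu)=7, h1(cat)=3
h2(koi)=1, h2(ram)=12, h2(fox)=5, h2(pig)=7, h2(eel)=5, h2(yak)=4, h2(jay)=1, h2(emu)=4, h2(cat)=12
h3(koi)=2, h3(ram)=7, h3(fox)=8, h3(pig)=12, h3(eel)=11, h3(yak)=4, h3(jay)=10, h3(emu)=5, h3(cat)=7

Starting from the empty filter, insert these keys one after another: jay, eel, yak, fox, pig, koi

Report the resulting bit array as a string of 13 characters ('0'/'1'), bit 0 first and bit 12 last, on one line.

Start: bits=0000000000000
After insert 'jay': sets bits 1 10 12 -> bits=0100000000101
After insert 'eel': sets bits 5 9 11 -> bits=0100010001111
After insert 'yak': sets bits 4 5 -> bits=0100110001111
After insert 'fox': sets bits 4 5 8 -> bits=0100110011111
After insert 'pig': sets bits 7 12 -> bits=0100110111111
After insert 'koi': sets bits 1 2 3 -> bits=0111110111111

Answer: 0111110111111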